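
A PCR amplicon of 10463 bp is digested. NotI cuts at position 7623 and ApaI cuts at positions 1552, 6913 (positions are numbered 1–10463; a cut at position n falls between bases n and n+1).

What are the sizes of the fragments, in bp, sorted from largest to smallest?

Combined cut positions (sorted): 1552, 6913, 7623.
Linear molecule, 3 cuts → 4 fragments:
  1552 − 0 = 1552 bp
  6913 − 1552 = 5361 bp
  7623 − 6913 = 710 bp
  10463 − 7623 = 2840 bp
Sorted largest to smallest: 5361, 2840, 1552, 710 bp.

5361, 2840, 1552, 710 bp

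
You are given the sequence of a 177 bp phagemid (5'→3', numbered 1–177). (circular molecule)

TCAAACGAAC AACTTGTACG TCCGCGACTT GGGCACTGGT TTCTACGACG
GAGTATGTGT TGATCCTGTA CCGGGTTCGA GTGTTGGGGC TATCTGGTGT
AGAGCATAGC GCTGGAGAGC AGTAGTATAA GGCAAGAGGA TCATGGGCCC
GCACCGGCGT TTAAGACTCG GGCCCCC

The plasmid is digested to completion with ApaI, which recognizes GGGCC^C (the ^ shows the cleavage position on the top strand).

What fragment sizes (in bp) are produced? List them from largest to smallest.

152, 25 bp

ApaI sites (GGGCCC) start at positions 145, 170.
ApaI cuts after base 5 of each site (before the last base), so after positions 149, 174.
Circular molecule, 2 cuts → 2 fragments:
  150–174 → 25 bp
  175–177 then 1–149 → 3 + 149 = 152 bp
Sorted largest to smallest: 152, 25 bp.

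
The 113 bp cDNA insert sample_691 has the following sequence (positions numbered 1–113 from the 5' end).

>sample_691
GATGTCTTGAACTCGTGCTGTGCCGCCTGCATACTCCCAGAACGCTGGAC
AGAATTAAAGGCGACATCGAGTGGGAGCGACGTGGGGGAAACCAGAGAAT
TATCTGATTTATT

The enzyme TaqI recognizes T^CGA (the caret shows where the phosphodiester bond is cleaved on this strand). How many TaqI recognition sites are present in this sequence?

TCGA occurs starting at position 67.
TaqI cuts at 1 site.

1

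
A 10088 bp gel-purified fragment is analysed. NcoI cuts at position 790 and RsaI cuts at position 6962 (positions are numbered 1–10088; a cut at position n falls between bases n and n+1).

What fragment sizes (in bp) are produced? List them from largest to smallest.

6172, 3126, 790 bp

Combined cut positions (sorted): 790, 6962.
Linear molecule, 2 cuts → 3 fragments:
  790 − 0 = 790 bp
  6962 − 790 = 6172 bp
  10088 − 6962 = 3126 bp
Sorted largest to smallest: 6172, 3126, 790 bp.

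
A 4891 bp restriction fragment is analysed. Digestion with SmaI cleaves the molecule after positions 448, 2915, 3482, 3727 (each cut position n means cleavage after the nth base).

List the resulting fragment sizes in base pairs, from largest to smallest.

2467, 1164, 567, 448, 245 bp

Linear molecule, 4 cuts → 5 fragments:
  448 − 0 = 448 bp
  2915 − 448 = 2467 bp
  3482 − 2915 = 567 bp
  3727 − 3482 = 245 bp
  4891 − 3727 = 1164 bp
Sorted largest to smallest: 2467, 1164, 567, 448, 245 bp.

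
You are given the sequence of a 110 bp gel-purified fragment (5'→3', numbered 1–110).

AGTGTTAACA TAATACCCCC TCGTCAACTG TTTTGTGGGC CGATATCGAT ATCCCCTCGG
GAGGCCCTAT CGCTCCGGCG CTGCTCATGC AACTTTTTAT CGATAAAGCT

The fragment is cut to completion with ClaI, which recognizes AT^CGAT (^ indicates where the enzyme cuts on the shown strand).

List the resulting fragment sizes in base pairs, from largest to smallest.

ClaI sites (ATCGAT) start at positions 45, 99.
ClaI cuts after base 2 of each site, so after positions 46, 100.
Linear molecule, 2 cuts → 3 fragments:
  1–46 → 46 bp
  47–100 → 54 bp
  101–110 → 10 bp
Sorted largest to smallest: 54, 46, 10 bp.

54, 46, 10 bp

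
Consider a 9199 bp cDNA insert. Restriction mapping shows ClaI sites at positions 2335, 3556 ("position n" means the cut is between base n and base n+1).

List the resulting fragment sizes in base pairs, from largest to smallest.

Linear molecule, 2 cuts → 3 fragments:
  2335 − 0 = 2335 bp
  3556 − 2335 = 1221 bp
  9199 − 3556 = 5643 bp
Sorted largest to smallest: 5643, 2335, 1221 bp.

5643, 2335, 1221 bp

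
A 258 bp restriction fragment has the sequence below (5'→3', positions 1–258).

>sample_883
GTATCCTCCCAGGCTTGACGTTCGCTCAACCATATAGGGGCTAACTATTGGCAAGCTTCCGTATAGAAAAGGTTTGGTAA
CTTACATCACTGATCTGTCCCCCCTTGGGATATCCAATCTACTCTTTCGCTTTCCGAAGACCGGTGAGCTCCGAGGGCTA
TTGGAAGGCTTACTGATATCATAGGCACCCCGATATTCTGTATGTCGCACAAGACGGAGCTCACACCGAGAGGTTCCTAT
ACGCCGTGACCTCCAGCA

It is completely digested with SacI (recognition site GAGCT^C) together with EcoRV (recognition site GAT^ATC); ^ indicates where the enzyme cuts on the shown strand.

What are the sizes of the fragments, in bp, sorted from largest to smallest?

SacI sites (GAGCTC) start at positions 146, 217.
SacI cuts after base 5 of each site (before the last base), so after positions 150, 221.
EcoRV sites (GATATC) start at positions 109, 175.
EcoRV cuts after base 3 of each site, so after positions 111, 177.
Combined cut positions: 111, 150, 177, 221.
Linear molecule, 4 cuts → 5 fragments:
  1–111 → 111 bp
  112–150 → 39 bp
  151–177 → 27 bp
  178–221 → 44 bp
  222–258 → 37 bp
Sorted largest to smallest: 111, 44, 39, 37, 27 bp.

111, 44, 39, 37, 27 bp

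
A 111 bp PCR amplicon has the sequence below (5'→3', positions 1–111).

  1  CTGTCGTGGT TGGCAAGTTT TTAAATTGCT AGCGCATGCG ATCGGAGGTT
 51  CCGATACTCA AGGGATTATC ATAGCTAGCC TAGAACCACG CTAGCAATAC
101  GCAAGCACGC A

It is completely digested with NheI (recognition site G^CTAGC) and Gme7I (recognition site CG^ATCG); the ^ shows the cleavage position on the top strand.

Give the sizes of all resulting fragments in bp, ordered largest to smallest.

34, 28, 21, 16, 12 bp

NheI sites (GCTAGC) start at positions 28, 74, 90.
NheI cuts after the first base of each site, so after positions 28, 74, 90.
The Gme7I site (CGATCG) starts at position 39.
Gme7I cuts after base 2 of each site, so after position 40.
Combined cut positions: 28, 40, 74, 90.
Linear molecule, 4 cuts → 5 fragments:
  1–28 → 28 bp
  29–40 → 12 bp
  41–74 → 34 bp
  75–90 → 16 bp
  91–111 → 21 bp
Sorted largest to smallest: 34, 28, 21, 16, 12 bp.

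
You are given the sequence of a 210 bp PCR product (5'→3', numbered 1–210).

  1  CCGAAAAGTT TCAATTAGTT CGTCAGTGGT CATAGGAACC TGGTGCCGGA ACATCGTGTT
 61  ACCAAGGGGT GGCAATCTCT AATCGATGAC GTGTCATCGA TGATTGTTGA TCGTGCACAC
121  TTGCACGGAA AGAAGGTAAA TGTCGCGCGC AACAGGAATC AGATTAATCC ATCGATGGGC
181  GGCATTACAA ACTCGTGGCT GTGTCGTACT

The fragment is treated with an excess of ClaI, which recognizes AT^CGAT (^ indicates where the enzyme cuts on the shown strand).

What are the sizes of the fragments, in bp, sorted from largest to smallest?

ClaI sites (ATCGAT) start at positions 82, 96, 171.
ClaI cuts after base 2 of each site, so after positions 83, 97, 172.
Linear molecule, 3 cuts → 4 fragments:
  1–83 → 83 bp
  84–97 → 14 bp
  98–172 → 75 bp
  173–210 → 38 bp
Sorted largest to smallest: 83, 75, 38, 14 bp.

83, 75, 38, 14 bp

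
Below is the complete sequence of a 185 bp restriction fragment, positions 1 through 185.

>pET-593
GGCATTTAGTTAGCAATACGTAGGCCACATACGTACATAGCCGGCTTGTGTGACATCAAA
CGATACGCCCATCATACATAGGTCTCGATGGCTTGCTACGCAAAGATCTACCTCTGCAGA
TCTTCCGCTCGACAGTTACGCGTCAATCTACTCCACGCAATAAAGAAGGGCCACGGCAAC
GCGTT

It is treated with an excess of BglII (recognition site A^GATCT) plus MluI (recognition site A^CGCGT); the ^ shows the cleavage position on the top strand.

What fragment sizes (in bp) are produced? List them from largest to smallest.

104, 41, 20, 14, 6 bp

BglII sites (AGATCT) start at positions 104, 118.
BglII cuts after the first base of each site, so after positions 104, 118.
MluI sites (ACGCGT) start at positions 138, 179.
MluI cuts after the first base of each site, so after positions 138, 179.
Combined cut positions: 104, 118, 138, 179.
Linear molecule, 4 cuts → 5 fragments:
  1–104 → 104 bp
  105–118 → 14 bp
  119–138 → 20 bp
  139–179 → 41 bp
  180–185 → 6 bp
Sorted largest to smallest: 104, 41, 20, 14, 6 bp.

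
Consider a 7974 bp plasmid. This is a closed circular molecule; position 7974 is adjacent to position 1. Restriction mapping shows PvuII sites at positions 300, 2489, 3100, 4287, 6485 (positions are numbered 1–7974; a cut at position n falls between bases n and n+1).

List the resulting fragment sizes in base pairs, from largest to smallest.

Circular molecule, 5 cuts → 5 fragments:
  2489 − 300 = 2189 bp
  3100 − 2489 = 611 bp
  4287 − 3100 = 1187 bp
  6485 − 4287 = 2198 bp
  wrap: 7974 − 6485 + 300 = 1789 bp
Sorted largest to smallest: 2198, 2189, 1789, 1187, 611 bp.

2198, 2189, 1789, 1187, 611 bp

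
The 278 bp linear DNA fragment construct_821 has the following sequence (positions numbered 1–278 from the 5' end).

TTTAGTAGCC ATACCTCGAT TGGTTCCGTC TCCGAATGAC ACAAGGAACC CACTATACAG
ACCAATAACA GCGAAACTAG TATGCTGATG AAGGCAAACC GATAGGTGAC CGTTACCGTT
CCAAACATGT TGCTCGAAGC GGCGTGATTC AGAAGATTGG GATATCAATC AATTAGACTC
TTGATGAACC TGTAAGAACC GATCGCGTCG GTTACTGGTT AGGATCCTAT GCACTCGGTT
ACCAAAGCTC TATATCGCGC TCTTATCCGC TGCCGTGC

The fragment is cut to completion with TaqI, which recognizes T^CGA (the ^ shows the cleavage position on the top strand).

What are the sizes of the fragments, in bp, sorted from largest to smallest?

TaqI sites (TCGA) start at positions 16, 134.
TaqI cuts after the first base of each site, so after positions 16, 134.
Linear molecule, 2 cuts → 3 fragments:
  1–16 → 16 bp
  17–134 → 118 bp
  135–278 → 144 bp
Sorted largest to smallest: 144, 118, 16 bp.

144, 118, 16 bp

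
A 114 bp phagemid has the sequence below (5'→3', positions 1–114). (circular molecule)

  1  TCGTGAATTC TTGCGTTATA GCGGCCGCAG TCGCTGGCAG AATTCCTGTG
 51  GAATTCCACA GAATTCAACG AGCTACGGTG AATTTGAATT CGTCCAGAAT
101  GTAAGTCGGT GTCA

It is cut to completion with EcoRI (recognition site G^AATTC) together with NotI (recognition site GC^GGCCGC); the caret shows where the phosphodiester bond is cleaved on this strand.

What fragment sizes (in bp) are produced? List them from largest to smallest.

33, 25, 18, 17, 11, 10 bp

EcoRI sites (GAATTC) start at positions 5, 40, 51, 61, 86.
EcoRI cuts after the first base of each site, so after positions 5, 40, 51, 61, 86.
The NotI site (GCGGCCGC) starts at position 21.
NotI cuts after base 2 of each site, so after position 22.
Combined cut positions: 5, 22, 40, 51, 61, 86.
Circular molecule, 6 cuts → 6 fragments:
  6–22 → 17 bp
  23–40 → 18 bp
  41–51 → 11 bp
  52–61 → 10 bp
  62–86 → 25 bp
  87–114 then 1–5 → 28 + 5 = 33 bp
Sorted largest to smallest: 33, 25, 18, 17, 11, 10 bp.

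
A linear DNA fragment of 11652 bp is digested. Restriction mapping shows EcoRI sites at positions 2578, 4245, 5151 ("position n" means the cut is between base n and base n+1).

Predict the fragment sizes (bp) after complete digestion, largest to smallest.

6501, 2578, 1667, 906 bp

Linear molecule, 3 cuts → 4 fragments:
  2578 − 0 = 2578 bp
  4245 − 2578 = 1667 bp
  5151 − 4245 = 906 bp
  11652 − 5151 = 6501 bp
Sorted largest to smallest: 6501, 2578, 1667, 906 bp.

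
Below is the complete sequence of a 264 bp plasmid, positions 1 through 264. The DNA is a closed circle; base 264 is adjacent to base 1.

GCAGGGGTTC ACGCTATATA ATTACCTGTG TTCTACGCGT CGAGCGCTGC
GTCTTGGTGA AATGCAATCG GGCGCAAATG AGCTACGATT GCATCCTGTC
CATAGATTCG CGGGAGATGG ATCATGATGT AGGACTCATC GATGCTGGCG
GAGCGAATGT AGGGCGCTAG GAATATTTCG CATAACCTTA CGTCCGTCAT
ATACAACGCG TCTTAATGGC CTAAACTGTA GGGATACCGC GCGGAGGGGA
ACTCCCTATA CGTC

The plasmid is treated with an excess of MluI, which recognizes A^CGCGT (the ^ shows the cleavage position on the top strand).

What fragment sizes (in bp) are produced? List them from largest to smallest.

MluI sites (ACGCGT) start at positions 35, 206.
MluI cuts after the first base of each site, so after positions 35, 206.
Circular molecule, 2 cuts → 2 fragments:
  36–206 → 171 bp
  207–264 then 1–35 → 58 + 35 = 93 bp
Sorted largest to smallest: 171, 93 bp.

171, 93 bp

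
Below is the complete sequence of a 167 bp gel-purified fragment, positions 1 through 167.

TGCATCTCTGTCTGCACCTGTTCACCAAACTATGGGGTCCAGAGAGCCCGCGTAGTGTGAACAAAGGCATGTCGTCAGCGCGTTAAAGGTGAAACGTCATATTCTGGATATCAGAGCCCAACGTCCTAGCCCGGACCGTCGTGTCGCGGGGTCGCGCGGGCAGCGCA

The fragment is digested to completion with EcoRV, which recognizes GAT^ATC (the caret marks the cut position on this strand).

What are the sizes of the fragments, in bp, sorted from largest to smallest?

The EcoRV site (GATATC) starts at position 107.
EcoRV cuts after base 3 of each site, so after position 109.
Linear molecule, 1 cut → 2 fragments:
  1–109 → 109 bp
  110–167 → 58 bp
Sorted largest to smallest: 109, 58 bp.

109, 58 bp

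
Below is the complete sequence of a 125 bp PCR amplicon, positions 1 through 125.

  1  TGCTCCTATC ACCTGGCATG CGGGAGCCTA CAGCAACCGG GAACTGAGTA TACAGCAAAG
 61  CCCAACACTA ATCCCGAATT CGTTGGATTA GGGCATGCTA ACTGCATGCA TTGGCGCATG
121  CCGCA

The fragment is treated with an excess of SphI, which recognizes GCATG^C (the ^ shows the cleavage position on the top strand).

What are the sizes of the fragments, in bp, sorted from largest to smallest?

SphI sites (GCATGC) start at positions 16, 93, 104, 116.
SphI cuts after base 5 of each site (before the last base), so after positions 20, 97, 108, 120.
Linear molecule, 4 cuts → 5 fragments:
  1–20 → 20 bp
  21–97 → 77 bp
  98–108 → 11 bp
  109–120 → 12 bp
  121–125 → 5 bp
Sorted largest to smallest: 77, 20, 12, 11, 5 bp.

77, 20, 12, 11, 5 bp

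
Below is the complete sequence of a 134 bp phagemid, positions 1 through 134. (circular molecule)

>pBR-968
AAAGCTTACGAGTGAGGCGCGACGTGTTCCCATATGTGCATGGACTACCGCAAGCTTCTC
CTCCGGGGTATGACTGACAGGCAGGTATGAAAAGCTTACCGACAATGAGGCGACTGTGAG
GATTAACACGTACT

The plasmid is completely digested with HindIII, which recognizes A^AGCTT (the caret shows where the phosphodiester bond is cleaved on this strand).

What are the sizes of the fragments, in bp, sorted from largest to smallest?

50, 44, 40 bp

HindIII sites (AAGCTT) start at positions 2, 52, 92.
HindIII cuts after the first base of each site, so after positions 2, 52, 92.
Circular molecule, 3 cuts → 3 fragments:
  3–52 → 50 bp
  53–92 → 40 bp
  93–134 then 1–2 → 42 + 2 = 44 bp
Sorted largest to smallest: 50, 44, 40 bp.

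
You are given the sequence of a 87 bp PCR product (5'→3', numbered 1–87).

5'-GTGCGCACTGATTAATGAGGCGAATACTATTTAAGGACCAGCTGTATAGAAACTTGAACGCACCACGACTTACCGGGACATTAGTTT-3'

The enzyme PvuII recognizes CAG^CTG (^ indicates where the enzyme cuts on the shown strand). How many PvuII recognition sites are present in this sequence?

1

CAGCTG occurs starting at position 39.
PvuII cuts at 1 site.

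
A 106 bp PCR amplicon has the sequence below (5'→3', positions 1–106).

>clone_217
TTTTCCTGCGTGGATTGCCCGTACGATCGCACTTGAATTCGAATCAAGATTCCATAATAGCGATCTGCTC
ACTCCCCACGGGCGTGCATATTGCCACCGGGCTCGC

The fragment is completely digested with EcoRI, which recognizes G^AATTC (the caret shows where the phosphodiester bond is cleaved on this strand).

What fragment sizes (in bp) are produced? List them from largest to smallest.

The EcoRI site (GAATTC) starts at position 35.
EcoRI cuts after the first base of each site, so after position 35.
Linear molecule, 1 cut → 2 fragments:
  1–35 → 35 bp
  36–106 → 71 bp
Sorted largest to smallest: 71, 35 bp.

71, 35 bp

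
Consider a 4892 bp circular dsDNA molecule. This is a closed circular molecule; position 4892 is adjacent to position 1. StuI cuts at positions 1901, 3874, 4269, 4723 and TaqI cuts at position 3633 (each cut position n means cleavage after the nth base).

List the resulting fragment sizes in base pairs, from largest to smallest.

2070, 1732, 454, 395, 241 bp

Combined cut positions (sorted): 1901, 3633, 3874, 4269, 4723.
Circular molecule, 5 cuts → 5 fragments:
  3633 − 1901 = 1732 bp
  3874 − 3633 = 241 bp
  4269 − 3874 = 395 bp
  4723 − 4269 = 454 bp
  wrap: 4892 − 4723 + 1901 = 2070 bp
Sorted largest to smallest: 2070, 1732, 454, 395, 241 bp.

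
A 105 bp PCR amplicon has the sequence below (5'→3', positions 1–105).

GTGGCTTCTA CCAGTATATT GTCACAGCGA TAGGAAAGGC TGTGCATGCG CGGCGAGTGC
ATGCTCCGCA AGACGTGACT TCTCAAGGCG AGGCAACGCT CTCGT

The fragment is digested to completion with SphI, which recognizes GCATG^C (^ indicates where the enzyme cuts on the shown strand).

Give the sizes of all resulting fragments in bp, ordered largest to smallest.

48, 42, 15 bp

SphI sites (GCATGC) start at positions 44, 59.
SphI cuts after base 5 of each site (before the last base), so after positions 48, 63.
Linear molecule, 2 cuts → 3 fragments:
  1–48 → 48 bp
  49–63 → 15 bp
  64–105 → 42 bp
Sorted largest to smallest: 48, 42, 15 bp.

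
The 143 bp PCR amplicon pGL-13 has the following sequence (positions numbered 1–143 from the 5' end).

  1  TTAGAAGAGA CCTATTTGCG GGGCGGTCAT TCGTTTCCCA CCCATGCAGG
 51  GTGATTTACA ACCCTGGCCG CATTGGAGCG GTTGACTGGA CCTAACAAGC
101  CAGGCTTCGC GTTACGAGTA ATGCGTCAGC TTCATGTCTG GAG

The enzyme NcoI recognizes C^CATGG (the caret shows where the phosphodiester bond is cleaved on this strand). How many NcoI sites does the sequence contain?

0

No occurrence of CCATGG is present in the sequence.
NcoI does not cut: 0 sites.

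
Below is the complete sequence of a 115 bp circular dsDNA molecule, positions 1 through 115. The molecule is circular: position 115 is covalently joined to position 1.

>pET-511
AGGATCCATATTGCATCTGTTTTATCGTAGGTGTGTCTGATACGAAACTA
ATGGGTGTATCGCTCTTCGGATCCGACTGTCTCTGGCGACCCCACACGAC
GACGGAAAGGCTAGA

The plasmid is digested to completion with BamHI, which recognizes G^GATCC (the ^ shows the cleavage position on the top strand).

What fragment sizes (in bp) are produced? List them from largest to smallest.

BamHI sites (GGATCC) start at positions 2, 69.
BamHI cuts after the first base of each site, so after positions 2, 69.
Circular molecule, 2 cuts → 2 fragments:
  3–69 → 67 bp
  70–115 then 1–2 → 46 + 2 = 48 bp
Sorted largest to smallest: 67, 48 bp.

67, 48 bp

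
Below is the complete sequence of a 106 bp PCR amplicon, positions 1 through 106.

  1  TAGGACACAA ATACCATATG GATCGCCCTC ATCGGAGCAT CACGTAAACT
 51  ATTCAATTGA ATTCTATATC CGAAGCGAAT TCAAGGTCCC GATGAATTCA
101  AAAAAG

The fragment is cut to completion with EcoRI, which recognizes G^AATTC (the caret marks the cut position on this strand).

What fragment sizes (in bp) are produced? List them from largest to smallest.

59, 18, 17, 12 bp

EcoRI sites (GAATTC) start at positions 59, 77, 94.
EcoRI cuts after the first base of each site, so after positions 59, 77, 94.
Linear molecule, 3 cuts → 4 fragments:
  1–59 → 59 bp
  60–77 → 18 bp
  78–94 → 17 bp
  95–106 → 12 bp
Sorted largest to smallest: 59, 18, 17, 12 bp.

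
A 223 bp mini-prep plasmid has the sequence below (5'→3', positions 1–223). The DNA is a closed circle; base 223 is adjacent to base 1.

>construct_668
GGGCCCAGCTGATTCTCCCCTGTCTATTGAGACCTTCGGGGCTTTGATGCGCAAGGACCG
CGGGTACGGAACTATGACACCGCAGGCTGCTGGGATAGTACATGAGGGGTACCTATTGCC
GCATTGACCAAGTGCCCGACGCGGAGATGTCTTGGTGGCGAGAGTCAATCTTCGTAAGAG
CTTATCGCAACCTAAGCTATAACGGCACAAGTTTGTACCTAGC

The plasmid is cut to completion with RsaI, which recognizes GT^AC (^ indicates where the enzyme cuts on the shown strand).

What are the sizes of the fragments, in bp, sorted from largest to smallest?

106, 72, 34, 11 bp

RsaI sites (GTAC) start at positions 64, 98, 109, 215.
RsaI cuts after base 2 of each site, so after positions 65, 99, 110, 216.
Circular molecule, 4 cuts → 4 fragments:
  66–99 → 34 bp
  100–110 → 11 bp
  111–216 → 106 bp
  217–223 then 1–65 → 7 + 65 = 72 bp
Sorted largest to smallest: 106, 72, 34, 11 bp.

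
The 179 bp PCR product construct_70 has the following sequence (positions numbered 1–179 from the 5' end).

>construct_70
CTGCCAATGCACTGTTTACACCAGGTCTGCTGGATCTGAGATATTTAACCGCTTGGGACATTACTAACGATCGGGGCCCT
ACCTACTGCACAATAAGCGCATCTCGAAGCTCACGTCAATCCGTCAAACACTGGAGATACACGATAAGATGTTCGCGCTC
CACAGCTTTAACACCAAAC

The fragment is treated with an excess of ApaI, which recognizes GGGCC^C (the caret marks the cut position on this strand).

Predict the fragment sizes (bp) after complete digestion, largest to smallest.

The ApaI site (GGGCCC) starts at position 74.
ApaI cuts after base 5 of each site (before the last base), so after position 78.
Linear molecule, 1 cut → 2 fragments:
  1–78 → 78 bp
  79–179 → 101 bp
Sorted largest to smallest: 101, 78 bp.

101, 78 bp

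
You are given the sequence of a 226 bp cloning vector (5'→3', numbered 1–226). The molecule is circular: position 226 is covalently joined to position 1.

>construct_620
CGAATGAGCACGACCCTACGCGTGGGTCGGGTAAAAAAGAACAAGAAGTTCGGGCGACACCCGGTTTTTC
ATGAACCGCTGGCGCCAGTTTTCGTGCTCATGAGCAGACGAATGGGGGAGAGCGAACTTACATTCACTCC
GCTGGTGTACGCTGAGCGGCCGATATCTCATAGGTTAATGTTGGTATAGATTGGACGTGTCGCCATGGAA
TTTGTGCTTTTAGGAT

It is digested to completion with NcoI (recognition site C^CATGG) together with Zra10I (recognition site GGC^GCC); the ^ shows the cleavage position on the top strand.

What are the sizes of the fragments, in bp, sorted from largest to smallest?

120, 106 bp

The NcoI site (CCATGG) starts at position 203.
NcoI cuts after the first base of each site, so after position 203.
The Zra10I site (GGCGCC) starts at position 81.
Zra10I cuts after base 3 of each site, so after position 83.
Combined cut positions: 83, 203.
Circular molecule, 2 cuts → 2 fragments:
  84–203 → 120 bp
  204–226 then 1–83 → 23 + 83 = 106 bp
Sorted largest to smallest: 120, 106 bp.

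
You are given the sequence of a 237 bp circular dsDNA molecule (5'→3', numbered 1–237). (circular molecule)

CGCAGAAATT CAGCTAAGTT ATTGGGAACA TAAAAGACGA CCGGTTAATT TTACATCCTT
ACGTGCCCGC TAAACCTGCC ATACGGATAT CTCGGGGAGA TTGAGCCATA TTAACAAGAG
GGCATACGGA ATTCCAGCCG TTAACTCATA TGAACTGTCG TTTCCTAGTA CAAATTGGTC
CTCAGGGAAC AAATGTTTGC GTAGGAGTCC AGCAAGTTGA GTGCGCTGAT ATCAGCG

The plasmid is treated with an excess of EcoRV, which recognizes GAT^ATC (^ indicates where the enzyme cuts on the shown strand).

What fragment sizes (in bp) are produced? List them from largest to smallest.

142, 95 bp

EcoRV sites (GATATC) start at positions 86, 228.
EcoRV cuts after base 3 of each site, so after positions 88, 230.
Circular molecule, 2 cuts → 2 fragments:
  89–230 → 142 bp
  231–237 then 1–88 → 7 + 88 = 95 bp
Sorted largest to smallest: 142, 95 bp.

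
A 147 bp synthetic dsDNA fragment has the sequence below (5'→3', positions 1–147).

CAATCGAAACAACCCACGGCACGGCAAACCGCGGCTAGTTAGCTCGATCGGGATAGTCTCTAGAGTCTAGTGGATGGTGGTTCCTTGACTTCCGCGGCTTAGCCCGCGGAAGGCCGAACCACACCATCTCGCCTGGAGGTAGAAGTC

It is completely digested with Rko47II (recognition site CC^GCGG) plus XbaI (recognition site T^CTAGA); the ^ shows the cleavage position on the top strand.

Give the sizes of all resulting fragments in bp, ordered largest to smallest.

Rko47II sites (CCGCGG) start at positions 29, 92, 104.
Rko47II cuts after base 2 of each site, so after positions 30, 93, 105.
The XbaI site (TCTAGA) starts at position 59.
XbaI cuts after the first base of each site, so after position 59.
Combined cut positions: 30, 59, 93, 105.
Linear molecule, 4 cuts → 5 fragments:
  1–30 → 30 bp
  31–59 → 29 bp
  60–93 → 34 bp
  94–105 → 12 bp
  106–147 → 42 bp
Sorted largest to smallest: 42, 34, 30, 29, 12 bp.

42, 34, 30, 29, 12 bp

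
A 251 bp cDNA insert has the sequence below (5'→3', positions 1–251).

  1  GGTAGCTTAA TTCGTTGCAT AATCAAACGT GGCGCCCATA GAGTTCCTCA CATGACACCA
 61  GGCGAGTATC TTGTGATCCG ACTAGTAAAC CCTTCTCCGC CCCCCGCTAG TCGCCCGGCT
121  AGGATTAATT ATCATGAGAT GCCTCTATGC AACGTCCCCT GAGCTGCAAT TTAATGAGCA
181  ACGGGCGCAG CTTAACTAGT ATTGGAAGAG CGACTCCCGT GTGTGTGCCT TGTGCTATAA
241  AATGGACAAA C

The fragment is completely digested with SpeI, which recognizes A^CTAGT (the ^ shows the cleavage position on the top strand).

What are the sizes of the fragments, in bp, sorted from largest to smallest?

SpeI sites (ACTAGT) start at positions 81, 195.
SpeI cuts after the first base of each site, so after positions 81, 195.
Linear molecule, 2 cuts → 3 fragments:
  1–81 → 81 bp
  82–195 → 114 bp
  196–251 → 56 bp
Sorted largest to smallest: 114, 81, 56 bp.

114, 81, 56 bp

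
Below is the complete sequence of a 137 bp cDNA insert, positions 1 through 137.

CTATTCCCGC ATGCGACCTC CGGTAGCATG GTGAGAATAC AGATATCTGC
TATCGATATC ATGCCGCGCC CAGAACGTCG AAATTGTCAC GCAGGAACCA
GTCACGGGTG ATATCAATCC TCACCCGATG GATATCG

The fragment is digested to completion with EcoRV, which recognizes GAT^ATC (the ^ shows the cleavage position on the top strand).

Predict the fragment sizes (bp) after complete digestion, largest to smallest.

55, 44, 21, 13, 4 bp

EcoRV sites (GATATC) start at positions 42, 55, 110, 131.
EcoRV cuts after base 3 of each site, so after positions 44, 57, 112, 133.
Linear molecule, 4 cuts → 5 fragments:
  1–44 → 44 bp
  45–57 → 13 bp
  58–112 → 55 bp
  113–133 → 21 bp
  134–137 → 4 bp
Sorted largest to smallest: 55, 44, 21, 13, 4 bp.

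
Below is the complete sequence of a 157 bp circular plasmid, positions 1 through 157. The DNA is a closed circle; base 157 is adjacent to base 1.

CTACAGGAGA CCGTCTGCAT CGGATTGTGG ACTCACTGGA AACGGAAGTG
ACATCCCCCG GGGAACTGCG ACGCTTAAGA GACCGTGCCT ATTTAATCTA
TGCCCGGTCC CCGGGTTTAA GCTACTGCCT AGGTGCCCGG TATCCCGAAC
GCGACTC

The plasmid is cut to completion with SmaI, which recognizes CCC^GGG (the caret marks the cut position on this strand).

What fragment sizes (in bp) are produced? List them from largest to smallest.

104, 53 bp

SmaI sites (CCCGGG) start at positions 57, 110.
SmaI cuts after base 3 of each site, so after positions 59, 112.
Circular molecule, 2 cuts → 2 fragments:
  60–112 → 53 bp
  113–157 then 1–59 → 45 + 59 = 104 bp
Sorted largest to smallest: 104, 53 bp.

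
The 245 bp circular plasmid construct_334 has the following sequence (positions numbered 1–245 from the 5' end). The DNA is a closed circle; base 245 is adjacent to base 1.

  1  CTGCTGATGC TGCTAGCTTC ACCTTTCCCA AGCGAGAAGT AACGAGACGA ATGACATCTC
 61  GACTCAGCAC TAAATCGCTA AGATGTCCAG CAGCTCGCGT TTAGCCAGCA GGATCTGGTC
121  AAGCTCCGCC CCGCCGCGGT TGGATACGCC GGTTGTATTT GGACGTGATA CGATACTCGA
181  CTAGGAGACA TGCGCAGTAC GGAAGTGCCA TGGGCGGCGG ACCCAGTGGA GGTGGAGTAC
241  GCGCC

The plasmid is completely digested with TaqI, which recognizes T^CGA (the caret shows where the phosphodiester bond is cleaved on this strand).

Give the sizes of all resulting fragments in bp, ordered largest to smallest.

TaqI sites (TCGA) start at positions 59, 177.
TaqI cuts after the first base of each site, so after positions 59, 177.
Circular molecule, 2 cuts → 2 fragments:
  60–177 → 118 bp
  178–245 then 1–59 → 68 + 59 = 127 bp
Sorted largest to smallest: 127, 118 bp.

127, 118 bp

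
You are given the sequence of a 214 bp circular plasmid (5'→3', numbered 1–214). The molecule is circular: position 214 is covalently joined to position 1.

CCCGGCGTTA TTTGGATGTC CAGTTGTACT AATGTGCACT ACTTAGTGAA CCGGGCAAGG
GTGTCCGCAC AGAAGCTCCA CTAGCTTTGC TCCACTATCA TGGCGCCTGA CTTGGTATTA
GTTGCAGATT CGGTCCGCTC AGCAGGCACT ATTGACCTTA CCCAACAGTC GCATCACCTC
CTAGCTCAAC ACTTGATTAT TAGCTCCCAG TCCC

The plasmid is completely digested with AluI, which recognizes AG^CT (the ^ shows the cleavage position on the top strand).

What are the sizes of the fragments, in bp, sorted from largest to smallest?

100, 86, 19, 9 bp

AluI sites (AGCT) start at positions 74, 83, 183, 202.
AluI cuts after base 2 of each site, so after positions 75, 84, 184, 203.
Circular molecule, 4 cuts → 4 fragments:
  76–84 → 9 bp
  85–184 → 100 bp
  185–203 → 19 bp
  204–214 then 1–75 → 11 + 75 = 86 bp
Sorted largest to smallest: 100, 86, 19, 9 bp.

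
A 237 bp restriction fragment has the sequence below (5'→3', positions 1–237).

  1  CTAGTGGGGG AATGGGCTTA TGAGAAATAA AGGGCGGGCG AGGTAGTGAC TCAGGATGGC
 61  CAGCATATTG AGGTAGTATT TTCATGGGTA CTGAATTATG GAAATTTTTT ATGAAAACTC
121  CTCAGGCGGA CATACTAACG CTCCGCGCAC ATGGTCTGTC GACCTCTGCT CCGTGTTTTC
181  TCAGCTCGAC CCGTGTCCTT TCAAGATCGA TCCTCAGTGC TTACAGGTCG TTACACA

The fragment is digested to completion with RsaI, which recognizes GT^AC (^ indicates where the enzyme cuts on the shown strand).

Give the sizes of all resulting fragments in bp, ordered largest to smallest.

The RsaI site (GTAC) starts at position 88.
RsaI cuts after base 2 of each site, so after position 89.
Linear molecule, 1 cut → 2 fragments:
  1–89 → 89 bp
  90–237 → 148 bp
Sorted largest to smallest: 148, 89 bp.

148, 89 bp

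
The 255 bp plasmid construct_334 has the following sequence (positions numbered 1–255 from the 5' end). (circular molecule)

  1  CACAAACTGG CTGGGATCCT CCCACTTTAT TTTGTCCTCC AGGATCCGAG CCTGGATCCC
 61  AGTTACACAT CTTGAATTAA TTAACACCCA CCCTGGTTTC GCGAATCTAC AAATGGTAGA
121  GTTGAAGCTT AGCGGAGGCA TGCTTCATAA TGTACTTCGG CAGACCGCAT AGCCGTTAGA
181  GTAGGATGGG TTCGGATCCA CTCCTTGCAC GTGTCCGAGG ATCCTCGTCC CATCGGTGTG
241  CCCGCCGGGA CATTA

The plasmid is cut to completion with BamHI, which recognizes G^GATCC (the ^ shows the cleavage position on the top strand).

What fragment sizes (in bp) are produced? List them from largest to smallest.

BamHI sites (GGATCC) start at positions 14, 42, 54, 194, 219.
BamHI cuts after the first base of each site, so after positions 14, 42, 54, 194, 219.
Circular molecule, 5 cuts → 5 fragments:
  15–42 → 28 bp
  43–54 → 12 bp
  55–194 → 140 bp
  195–219 → 25 bp
  220–255 then 1–14 → 36 + 14 = 50 bp
Sorted largest to smallest: 140, 50, 28, 25, 12 bp.

140, 50, 28, 25, 12 bp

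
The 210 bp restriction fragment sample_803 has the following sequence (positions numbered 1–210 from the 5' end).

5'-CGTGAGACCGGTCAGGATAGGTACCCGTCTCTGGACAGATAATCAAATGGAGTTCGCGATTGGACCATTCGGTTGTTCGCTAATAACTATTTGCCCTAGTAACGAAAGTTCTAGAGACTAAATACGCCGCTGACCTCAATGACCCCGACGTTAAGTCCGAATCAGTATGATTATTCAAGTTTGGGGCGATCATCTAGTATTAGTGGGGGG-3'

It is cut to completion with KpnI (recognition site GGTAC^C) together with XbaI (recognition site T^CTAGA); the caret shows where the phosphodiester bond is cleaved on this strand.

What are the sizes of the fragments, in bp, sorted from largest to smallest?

The KpnI site (GGTACC) starts at position 20.
KpnI cuts after base 5 of each site (before the last base), so after position 24.
The XbaI site (TCTAGA) starts at position 110.
XbaI cuts after the first base of each site, so after position 110.
Combined cut positions: 24, 110.
Linear molecule, 2 cuts → 3 fragments:
  1–24 → 24 bp
  25–110 → 86 bp
  111–210 → 100 bp
Sorted largest to smallest: 100, 86, 24 bp.

100, 86, 24 bp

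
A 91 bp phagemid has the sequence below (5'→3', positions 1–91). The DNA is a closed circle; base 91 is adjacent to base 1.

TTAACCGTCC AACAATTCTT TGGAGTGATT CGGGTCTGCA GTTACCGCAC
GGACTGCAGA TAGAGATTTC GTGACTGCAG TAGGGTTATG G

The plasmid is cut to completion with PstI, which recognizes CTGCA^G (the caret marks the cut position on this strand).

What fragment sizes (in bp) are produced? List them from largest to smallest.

PstI sites (CTGCAG) start at positions 36, 54, 75.
PstI cuts after base 5 of each site (before the last base), so after positions 40, 58, 79.
Circular molecule, 3 cuts → 3 fragments:
  41–58 → 18 bp
  59–79 → 21 bp
  80–91 then 1–40 → 12 + 40 = 52 bp
Sorted largest to smallest: 52, 21, 18 bp.

52, 21, 18 bp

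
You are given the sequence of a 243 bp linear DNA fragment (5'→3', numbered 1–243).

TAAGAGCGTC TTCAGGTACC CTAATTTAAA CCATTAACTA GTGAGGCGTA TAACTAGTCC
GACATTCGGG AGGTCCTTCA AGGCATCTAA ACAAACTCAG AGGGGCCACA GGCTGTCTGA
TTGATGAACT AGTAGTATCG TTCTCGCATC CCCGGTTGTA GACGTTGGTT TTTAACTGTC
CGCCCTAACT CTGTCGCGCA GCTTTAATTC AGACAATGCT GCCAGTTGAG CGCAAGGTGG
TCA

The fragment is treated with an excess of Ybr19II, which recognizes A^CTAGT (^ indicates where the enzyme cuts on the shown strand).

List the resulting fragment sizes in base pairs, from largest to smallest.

115, 75, 37, 16 bp

Ybr19II sites (ACTAGT) start at positions 37, 53, 128.
Ybr19II cuts after the first base of each site, so after positions 37, 53, 128.
Linear molecule, 3 cuts → 4 fragments:
  1–37 → 37 bp
  38–53 → 16 bp
  54–128 → 75 bp
  129–243 → 115 bp
Sorted largest to smallest: 115, 75, 37, 16 bp.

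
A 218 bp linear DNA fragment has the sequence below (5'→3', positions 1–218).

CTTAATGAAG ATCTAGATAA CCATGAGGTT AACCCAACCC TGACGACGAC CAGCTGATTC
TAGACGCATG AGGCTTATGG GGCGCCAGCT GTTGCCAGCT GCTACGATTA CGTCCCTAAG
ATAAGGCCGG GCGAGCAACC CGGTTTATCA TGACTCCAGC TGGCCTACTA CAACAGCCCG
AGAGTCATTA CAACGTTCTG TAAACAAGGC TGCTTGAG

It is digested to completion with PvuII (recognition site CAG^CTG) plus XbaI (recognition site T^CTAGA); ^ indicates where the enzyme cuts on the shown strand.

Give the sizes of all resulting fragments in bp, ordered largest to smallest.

PvuII sites (CAGCTG) start at positions 51, 86, 96, 157.
PvuII cuts after base 3 of each site, so after positions 53, 88, 98, 159.
XbaI sites (TCTAGA) start at positions 12, 59.
XbaI cuts after the first base of each site, so after positions 12, 59.
Combined cut positions: 12, 53, 59, 88, 98, 159.
Linear molecule, 6 cuts → 7 fragments:
  1–12 → 12 bp
  13–53 → 41 bp
  54–59 → 6 bp
  60–88 → 29 bp
  89–98 → 10 bp
  99–159 → 61 bp
  160–218 → 59 bp
Sorted largest to smallest: 61, 59, 41, 29, 12, 10, 6 bp.

61, 59, 41, 29, 12, 10, 6 bp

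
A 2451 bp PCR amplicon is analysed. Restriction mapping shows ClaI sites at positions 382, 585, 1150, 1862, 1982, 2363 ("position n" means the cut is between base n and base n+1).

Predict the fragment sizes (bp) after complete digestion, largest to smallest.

712, 565, 382, 381, 203, 120, 88 bp

Linear molecule, 6 cuts → 7 fragments:
  382 − 0 = 382 bp
  585 − 382 = 203 bp
  1150 − 585 = 565 bp
  1862 − 1150 = 712 bp
  1982 − 1862 = 120 bp
  2363 − 1982 = 381 bp
  2451 − 2363 = 88 bp
Sorted largest to smallest: 712, 565, 382, 381, 203, 120, 88 bp.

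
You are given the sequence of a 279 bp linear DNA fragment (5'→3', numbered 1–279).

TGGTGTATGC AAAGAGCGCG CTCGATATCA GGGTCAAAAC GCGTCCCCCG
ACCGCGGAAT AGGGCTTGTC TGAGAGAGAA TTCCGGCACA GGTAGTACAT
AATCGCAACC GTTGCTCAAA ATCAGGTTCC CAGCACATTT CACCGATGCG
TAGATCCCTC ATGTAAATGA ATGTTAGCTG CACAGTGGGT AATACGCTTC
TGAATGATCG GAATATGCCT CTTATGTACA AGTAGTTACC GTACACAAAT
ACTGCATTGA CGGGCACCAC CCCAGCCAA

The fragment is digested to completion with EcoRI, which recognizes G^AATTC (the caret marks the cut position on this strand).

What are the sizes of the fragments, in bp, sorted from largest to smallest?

201, 78 bp

The EcoRI site (GAATTC) starts at position 78.
EcoRI cuts after the first base of each site, so after position 78.
Linear molecule, 1 cut → 2 fragments:
  1–78 → 78 bp
  79–279 → 201 bp
Sorted largest to smallest: 201, 78 bp.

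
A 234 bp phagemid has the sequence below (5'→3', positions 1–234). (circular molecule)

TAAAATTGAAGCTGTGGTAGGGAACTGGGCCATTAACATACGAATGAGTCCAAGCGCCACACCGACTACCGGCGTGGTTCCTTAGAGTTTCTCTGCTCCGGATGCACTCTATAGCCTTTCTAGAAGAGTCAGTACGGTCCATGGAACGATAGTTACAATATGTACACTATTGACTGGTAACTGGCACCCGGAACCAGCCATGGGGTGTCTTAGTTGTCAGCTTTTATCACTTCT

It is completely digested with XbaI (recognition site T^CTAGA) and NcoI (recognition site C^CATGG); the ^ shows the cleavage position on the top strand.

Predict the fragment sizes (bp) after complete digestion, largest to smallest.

The XbaI site (TCTAGA) starts at position 119.
XbaI cuts after the first base of each site, so after position 119.
NcoI sites (CCATGG) start at positions 139, 198.
NcoI cuts after the first base of each site, so after positions 139, 198.
Combined cut positions: 119, 139, 198.
Circular molecule, 3 cuts → 3 fragments:
  120–139 → 20 bp
  140–198 → 59 bp
  199–234 then 1–119 → 36 + 119 = 155 bp
Sorted largest to smallest: 155, 59, 20 bp.

155, 59, 20 bp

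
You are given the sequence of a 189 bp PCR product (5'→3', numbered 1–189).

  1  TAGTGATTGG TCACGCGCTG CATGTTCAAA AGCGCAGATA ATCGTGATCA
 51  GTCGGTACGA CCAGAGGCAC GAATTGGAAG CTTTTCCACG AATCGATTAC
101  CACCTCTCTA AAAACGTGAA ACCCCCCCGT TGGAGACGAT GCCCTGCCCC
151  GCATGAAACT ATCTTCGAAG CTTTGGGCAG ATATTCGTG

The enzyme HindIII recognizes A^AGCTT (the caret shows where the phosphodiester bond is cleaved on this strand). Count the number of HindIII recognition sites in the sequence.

AAGCTT occurs starting at positions 78, 168.
HindIII cuts at 2 sites.

2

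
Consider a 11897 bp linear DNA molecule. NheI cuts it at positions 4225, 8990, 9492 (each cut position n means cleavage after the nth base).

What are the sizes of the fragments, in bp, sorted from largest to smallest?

Linear molecule, 3 cuts → 4 fragments:
  4225 − 0 = 4225 bp
  8990 − 4225 = 4765 bp
  9492 − 8990 = 502 bp
  11897 − 9492 = 2405 bp
Sorted largest to smallest: 4765, 4225, 2405, 502 bp.

4765, 4225, 2405, 502 bp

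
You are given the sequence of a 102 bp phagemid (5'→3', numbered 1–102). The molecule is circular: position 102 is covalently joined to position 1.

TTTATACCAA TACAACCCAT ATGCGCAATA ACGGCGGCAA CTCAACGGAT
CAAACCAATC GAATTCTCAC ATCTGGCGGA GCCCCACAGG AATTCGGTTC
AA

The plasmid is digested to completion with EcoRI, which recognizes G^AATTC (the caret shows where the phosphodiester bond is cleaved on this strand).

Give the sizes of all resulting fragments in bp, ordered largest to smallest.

73, 29 bp

EcoRI sites (GAATTC) start at positions 61, 90.
EcoRI cuts after the first base of each site, so after positions 61, 90.
Circular molecule, 2 cuts → 2 fragments:
  62–90 → 29 bp
  91–102 then 1–61 → 12 + 61 = 73 bp
Sorted largest to smallest: 73, 29 bp.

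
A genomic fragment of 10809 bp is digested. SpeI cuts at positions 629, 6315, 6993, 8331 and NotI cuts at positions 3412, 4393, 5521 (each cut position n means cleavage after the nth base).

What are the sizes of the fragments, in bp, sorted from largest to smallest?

2783, 2478, 1338, 1128, 981, 794, 678, 629 bp

Combined cut positions (sorted): 629, 3412, 4393, 5521, 6315, 6993, 8331.
Linear molecule, 7 cuts → 8 fragments:
  629 − 0 = 629 bp
  3412 − 629 = 2783 bp
  4393 − 3412 = 981 bp
  5521 − 4393 = 1128 bp
  6315 − 5521 = 794 bp
  6993 − 6315 = 678 bp
  8331 − 6993 = 1338 bp
  10809 − 8331 = 2478 bp
Sorted largest to smallest: 2783, 2478, 1338, 1128, 981, 794, 678, 629 bp.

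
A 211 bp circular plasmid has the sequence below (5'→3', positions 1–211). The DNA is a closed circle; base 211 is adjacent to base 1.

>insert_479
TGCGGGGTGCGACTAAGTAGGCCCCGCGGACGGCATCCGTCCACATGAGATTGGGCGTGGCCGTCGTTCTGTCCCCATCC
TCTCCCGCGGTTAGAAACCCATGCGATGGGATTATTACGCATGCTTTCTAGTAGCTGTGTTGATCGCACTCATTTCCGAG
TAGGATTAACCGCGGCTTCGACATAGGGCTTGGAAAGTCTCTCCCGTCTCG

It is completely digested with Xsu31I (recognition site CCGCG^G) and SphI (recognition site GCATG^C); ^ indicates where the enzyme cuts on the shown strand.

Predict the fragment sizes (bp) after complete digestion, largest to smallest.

Xsu31I sites (CCGCGG) start at positions 24, 85, 170.
Xsu31I cuts after base 5 of each site (before the last base), so after positions 28, 89, 174.
The SphI site (GCATGC) starts at position 119.
SphI cuts after base 5 of each site (before the last base), so after position 123.
Combined cut positions: 28, 89, 123, 174.
Circular molecule, 4 cuts → 4 fragments:
  29–89 → 61 bp
  90–123 → 34 bp
  124–174 → 51 bp
  175–211 then 1–28 → 37 + 28 = 65 bp
Sorted largest to smallest: 65, 61, 51, 34 bp.

65, 61, 51, 34 bp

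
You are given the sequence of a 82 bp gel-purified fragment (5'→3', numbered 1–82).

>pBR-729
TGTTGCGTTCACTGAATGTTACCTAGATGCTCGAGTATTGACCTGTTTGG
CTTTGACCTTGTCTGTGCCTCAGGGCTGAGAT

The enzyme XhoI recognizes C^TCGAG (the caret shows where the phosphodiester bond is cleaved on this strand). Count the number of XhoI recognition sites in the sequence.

1

CTCGAG occurs starting at position 30.
XhoI cuts at 1 site.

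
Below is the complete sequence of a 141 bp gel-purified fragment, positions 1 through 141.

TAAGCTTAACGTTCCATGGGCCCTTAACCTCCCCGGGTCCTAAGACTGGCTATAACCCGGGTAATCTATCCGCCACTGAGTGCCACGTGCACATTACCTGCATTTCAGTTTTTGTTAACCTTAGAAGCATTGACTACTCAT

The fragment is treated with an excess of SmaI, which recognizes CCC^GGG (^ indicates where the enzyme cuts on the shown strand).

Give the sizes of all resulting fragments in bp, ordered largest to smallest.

83, 34, 24 bp

SmaI sites (CCCGGG) start at positions 32, 56.
SmaI cuts after base 3 of each site, so after positions 34, 58.
Linear molecule, 2 cuts → 3 fragments:
  1–34 → 34 bp
  35–58 → 24 bp
  59–141 → 83 bp
Sorted largest to smallest: 83, 34, 24 bp.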